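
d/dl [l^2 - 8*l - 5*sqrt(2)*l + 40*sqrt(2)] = 2*l - 8 - 5*sqrt(2)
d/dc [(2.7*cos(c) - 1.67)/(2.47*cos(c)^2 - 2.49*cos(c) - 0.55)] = (6.669*cos(c)^2 - 8.2498*cos(c) + 5.6433)*sin(c)/(6.1009*cos(c)^4 - 12.3006*cos(c)^3 + 3.4831*cos(c)^2 + 2.739*cos(c) + 0.3025)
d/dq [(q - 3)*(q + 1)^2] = (q + 1)*(3*q - 5)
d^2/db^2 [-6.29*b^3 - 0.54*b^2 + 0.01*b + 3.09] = -37.74*b - 1.08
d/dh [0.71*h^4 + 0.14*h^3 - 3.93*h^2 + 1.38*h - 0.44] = 2.84*h^3 + 0.42*h^2 - 7.86*h + 1.38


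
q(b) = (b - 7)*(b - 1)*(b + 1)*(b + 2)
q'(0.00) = 5.00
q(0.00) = 14.00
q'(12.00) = 4397.00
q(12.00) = 10010.00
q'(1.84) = -76.07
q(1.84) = -47.27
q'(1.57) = -63.59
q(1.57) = -28.40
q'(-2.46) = -71.52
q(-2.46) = 21.98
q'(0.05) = 3.46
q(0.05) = 14.21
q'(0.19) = -1.21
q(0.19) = 14.38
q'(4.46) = -72.31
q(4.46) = -309.98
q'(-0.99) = 16.12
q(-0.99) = 0.16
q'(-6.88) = -1801.26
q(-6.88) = 3138.43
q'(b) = (b - 7)*(b - 1)*(b + 1) + (b - 7)*(b - 1)*(b + 2) + (b - 7)*(b + 1)*(b + 2) + (b - 1)*(b + 1)*(b + 2)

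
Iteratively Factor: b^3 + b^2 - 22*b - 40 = (b - 5)*(b^2 + 6*b + 8) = (b - 5)*(b + 4)*(b + 2)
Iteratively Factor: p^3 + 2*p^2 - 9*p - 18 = (p - 3)*(p^2 + 5*p + 6) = (p - 3)*(p + 3)*(p + 2)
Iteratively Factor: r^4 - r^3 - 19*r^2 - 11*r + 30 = (r + 2)*(r^3 - 3*r^2 - 13*r + 15) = (r - 1)*(r + 2)*(r^2 - 2*r - 15) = (r - 1)*(r + 2)*(r + 3)*(r - 5)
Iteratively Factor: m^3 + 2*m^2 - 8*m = (m + 4)*(m^2 - 2*m) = (m - 2)*(m + 4)*(m)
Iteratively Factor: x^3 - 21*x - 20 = (x - 5)*(x^2 + 5*x + 4) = (x - 5)*(x + 4)*(x + 1)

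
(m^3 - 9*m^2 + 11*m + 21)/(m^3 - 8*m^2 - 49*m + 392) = (m^2 - 2*m - 3)/(m^2 - m - 56)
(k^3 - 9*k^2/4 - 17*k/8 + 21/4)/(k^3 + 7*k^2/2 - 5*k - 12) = (k - 7/4)/(k + 4)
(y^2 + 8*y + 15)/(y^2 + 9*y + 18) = (y + 5)/(y + 6)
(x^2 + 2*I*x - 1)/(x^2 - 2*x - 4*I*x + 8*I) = (x^2 + 2*I*x - 1)/(x^2 - 2*x - 4*I*x + 8*I)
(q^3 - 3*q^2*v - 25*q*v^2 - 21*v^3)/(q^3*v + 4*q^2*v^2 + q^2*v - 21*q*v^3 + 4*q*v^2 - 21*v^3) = (q^3 - 3*q^2*v - 25*q*v^2 - 21*v^3)/(v*(q^3 + 4*q^2*v + q^2 - 21*q*v^2 + 4*q*v - 21*v^2))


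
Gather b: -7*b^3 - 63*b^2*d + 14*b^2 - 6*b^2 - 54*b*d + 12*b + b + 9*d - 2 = -7*b^3 + b^2*(8 - 63*d) + b*(13 - 54*d) + 9*d - 2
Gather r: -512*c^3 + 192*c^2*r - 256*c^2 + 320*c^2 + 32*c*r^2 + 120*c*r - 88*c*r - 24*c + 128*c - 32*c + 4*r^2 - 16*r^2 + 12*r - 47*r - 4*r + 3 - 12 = -512*c^3 + 64*c^2 + 72*c + r^2*(32*c - 12) + r*(192*c^2 + 32*c - 39) - 9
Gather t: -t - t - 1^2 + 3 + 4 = 6 - 2*t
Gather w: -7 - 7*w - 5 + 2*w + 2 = -5*w - 10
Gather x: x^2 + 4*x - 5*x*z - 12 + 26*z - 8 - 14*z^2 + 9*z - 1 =x^2 + x*(4 - 5*z) - 14*z^2 + 35*z - 21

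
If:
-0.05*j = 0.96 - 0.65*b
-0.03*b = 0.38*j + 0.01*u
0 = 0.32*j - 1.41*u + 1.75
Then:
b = 1.47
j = -0.15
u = 1.21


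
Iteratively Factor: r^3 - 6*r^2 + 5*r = (r - 1)*(r^2 - 5*r) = (r - 5)*(r - 1)*(r)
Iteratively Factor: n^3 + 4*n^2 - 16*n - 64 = (n + 4)*(n^2 - 16) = (n - 4)*(n + 4)*(n + 4)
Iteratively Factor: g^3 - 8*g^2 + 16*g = (g - 4)*(g^2 - 4*g) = (g - 4)^2*(g)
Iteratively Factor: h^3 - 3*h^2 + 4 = (h + 1)*(h^2 - 4*h + 4) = (h - 2)*(h + 1)*(h - 2)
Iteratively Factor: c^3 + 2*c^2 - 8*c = (c)*(c^2 + 2*c - 8) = c*(c + 4)*(c - 2)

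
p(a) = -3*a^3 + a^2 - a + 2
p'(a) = -9*a^2 + 2*a - 1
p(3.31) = -99.15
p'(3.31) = -92.98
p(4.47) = -250.43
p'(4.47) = -171.89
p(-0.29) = 2.45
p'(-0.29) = -2.34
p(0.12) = 1.89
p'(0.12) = -0.89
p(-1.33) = 12.16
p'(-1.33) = -19.58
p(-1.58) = 17.91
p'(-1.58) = -26.63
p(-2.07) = 34.96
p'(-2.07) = -43.70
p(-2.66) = 68.20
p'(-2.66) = -70.00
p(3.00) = -73.00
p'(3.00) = -76.00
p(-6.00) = 692.00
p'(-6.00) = -337.00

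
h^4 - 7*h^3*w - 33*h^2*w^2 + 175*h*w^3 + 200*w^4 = (h - 8*w)*(h - 5*w)*(h + w)*(h + 5*w)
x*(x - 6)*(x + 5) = x^3 - x^2 - 30*x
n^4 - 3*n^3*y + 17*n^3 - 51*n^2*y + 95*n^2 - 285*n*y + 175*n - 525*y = (n + 5)^2*(n + 7)*(n - 3*y)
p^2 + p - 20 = (p - 4)*(p + 5)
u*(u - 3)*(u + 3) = u^3 - 9*u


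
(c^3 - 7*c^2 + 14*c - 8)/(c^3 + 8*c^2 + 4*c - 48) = (c^2 - 5*c + 4)/(c^2 + 10*c + 24)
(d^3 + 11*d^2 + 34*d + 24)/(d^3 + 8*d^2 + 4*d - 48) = (d + 1)/(d - 2)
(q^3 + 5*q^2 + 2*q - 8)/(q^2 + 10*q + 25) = (q^3 + 5*q^2 + 2*q - 8)/(q^2 + 10*q + 25)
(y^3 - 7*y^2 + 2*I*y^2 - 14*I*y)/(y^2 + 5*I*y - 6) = y*(y - 7)/(y + 3*I)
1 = 1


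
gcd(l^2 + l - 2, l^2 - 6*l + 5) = l - 1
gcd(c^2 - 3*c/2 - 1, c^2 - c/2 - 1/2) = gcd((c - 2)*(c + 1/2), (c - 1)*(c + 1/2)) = c + 1/2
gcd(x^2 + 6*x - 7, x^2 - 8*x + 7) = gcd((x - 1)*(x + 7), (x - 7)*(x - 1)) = x - 1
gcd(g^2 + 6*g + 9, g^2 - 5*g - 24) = g + 3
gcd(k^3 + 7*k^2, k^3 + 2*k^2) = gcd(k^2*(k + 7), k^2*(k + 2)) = k^2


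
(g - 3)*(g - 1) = g^2 - 4*g + 3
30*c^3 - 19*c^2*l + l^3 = (-3*c + l)*(-2*c + l)*(5*c + l)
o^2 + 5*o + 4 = (o + 1)*(o + 4)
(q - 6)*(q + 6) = q^2 - 36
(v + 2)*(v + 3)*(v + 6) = v^3 + 11*v^2 + 36*v + 36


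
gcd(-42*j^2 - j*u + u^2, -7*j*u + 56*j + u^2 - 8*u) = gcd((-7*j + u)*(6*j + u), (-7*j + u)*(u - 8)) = -7*j + u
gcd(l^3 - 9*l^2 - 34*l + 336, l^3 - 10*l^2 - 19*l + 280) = l^2 - 15*l + 56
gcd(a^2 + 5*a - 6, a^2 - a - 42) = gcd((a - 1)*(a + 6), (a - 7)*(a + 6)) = a + 6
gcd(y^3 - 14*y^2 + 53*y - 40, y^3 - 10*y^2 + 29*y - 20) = y^2 - 6*y + 5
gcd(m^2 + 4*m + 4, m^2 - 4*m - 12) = m + 2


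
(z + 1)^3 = z^3 + 3*z^2 + 3*z + 1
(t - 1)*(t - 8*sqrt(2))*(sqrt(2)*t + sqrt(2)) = sqrt(2)*t^3 - 16*t^2 - sqrt(2)*t + 16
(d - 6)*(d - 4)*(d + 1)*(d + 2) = d^4 - 7*d^3 - 4*d^2 + 52*d + 48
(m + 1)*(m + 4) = m^2 + 5*m + 4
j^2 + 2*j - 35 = (j - 5)*(j + 7)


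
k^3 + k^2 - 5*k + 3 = (k - 1)^2*(k + 3)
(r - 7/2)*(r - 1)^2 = r^3 - 11*r^2/2 + 8*r - 7/2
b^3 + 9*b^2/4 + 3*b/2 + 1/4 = (b + 1/4)*(b + 1)^2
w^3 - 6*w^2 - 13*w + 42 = (w - 7)*(w - 2)*(w + 3)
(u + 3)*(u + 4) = u^2 + 7*u + 12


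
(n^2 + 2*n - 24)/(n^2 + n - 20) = (n + 6)/(n + 5)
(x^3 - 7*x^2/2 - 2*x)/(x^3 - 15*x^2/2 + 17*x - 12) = x*(2*x + 1)/(2*x^2 - 7*x + 6)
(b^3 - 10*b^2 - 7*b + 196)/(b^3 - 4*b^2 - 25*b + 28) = (b - 7)/(b - 1)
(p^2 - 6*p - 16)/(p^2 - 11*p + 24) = (p + 2)/(p - 3)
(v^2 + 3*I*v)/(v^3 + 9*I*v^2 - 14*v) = (v + 3*I)/(v^2 + 9*I*v - 14)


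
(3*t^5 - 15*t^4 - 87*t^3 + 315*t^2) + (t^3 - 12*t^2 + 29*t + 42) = 3*t^5 - 15*t^4 - 86*t^3 + 303*t^2 + 29*t + 42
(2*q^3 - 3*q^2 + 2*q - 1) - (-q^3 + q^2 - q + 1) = 3*q^3 - 4*q^2 + 3*q - 2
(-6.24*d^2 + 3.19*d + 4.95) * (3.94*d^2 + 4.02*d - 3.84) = -24.5856*d^4 - 12.5162*d^3 + 56.2884*d^2 + 7.6494*d - 19.008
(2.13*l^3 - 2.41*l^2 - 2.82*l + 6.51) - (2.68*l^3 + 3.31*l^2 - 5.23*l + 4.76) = -0.55*l^3 - 5.72*l^2 + 2.41*l + 1.75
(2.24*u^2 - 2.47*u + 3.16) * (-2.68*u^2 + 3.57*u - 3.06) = -6.0032*u^4 + 14.6164*u^3 - 24.1411*u^2 + 18.8394*u - 9.6696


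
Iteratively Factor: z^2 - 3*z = (z)*(z - 3)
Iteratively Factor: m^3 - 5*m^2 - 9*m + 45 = (m - 3)*(m^2 - 2*m - 15) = (m - 3)*(m + 3)*(m - 5)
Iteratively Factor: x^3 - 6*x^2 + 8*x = (x - 2)*(x^2 - 4*x) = x*(x - 2)*(x - 4)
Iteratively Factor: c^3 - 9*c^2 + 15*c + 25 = (c + 1)*(c^2 - 10*c + 25) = (c - 5)*(c + 1)*(c - 5)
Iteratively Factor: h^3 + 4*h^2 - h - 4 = (h - 1)*(h^2 + 5*h + 4) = (h - 1)*(h + 4)*(h + 1)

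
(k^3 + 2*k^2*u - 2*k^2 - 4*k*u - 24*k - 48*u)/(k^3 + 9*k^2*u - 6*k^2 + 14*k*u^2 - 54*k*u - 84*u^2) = (k + 4)/(k + 7*u)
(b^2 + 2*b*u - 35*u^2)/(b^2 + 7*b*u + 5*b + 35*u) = (b - 5*u)/(b + 5)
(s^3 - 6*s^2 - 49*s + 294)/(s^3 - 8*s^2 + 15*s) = (s^3 - 6*s^2 - 49*s + 294)/(s*(s^2 - 8*s + 15))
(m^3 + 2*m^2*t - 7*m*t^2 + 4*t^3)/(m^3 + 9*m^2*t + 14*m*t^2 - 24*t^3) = (m - t)/(m + 6*t)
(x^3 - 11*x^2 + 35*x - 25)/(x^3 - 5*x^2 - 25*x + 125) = (x - 1)/(x + 5)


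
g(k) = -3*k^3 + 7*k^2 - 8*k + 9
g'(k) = -9*k^2 + 14*k - 8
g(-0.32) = 12.38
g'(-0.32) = -13.40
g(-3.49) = 249.71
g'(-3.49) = -166.48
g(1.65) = 1.38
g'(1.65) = -9.40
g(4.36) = -141.46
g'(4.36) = -118.05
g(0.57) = 6.16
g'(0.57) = -2.94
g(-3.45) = 243.11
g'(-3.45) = -163.42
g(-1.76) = 61.12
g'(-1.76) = -60.52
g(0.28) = 7.24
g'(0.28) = -4.79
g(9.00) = -1683.00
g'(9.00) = -611.00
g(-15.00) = 11829.00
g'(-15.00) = -2243.00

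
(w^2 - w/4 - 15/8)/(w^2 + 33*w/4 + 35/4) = (w - 3/2)/(w + 7)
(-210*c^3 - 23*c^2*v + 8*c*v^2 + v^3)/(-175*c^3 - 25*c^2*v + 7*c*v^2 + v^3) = (6*c + v)/(5*c + v)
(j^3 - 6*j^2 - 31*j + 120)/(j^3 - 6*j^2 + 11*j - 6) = (j^2 - 3*j - 40)/(j^2 - 3*j + 2)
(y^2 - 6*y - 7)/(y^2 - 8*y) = (y^2 - 6*y - 7)/(y*(y - 8))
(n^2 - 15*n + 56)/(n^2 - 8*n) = (n - 7)/n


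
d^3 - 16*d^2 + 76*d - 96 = (d - 8)*(d - 6)*(d - 2)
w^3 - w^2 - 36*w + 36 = (w - 6)*(w - 1)*(w + 6)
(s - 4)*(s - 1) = s^2 - 5*s + 4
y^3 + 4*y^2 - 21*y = y*(y - 3)*(y + 7)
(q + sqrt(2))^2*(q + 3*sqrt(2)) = q^3 + 5*sqrt(2)*q^2 + 14*q + 6*sqrt(2)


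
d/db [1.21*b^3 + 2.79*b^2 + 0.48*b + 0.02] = 3.63*b^2 + 5.58*b + 0.48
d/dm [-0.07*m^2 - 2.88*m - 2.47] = -0.14*m - 2.88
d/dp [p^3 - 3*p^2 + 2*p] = 3*p^2 - 6*p + 2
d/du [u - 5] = 1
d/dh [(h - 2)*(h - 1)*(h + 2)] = 3*h^2 - 2*h - 4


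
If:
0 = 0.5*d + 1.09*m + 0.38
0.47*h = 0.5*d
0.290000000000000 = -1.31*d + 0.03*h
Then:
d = -0.23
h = -0.24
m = -0.24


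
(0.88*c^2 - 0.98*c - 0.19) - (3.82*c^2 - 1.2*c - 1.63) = -2.94*c^2 + 0.22*c + 1.44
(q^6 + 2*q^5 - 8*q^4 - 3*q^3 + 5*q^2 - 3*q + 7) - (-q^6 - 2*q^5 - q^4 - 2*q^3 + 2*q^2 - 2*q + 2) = 2*q^6 + 4*q^5 - 7*q^4 - q^3 + 3*q^2 - q + 5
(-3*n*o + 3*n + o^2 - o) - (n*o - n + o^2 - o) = -4*n*o + 4*n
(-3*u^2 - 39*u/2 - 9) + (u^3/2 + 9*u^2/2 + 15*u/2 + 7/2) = u^3/2 + 3*u^2/2 - 12*u - 11/2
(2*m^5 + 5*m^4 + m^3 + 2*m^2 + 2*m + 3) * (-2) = -4*m^5 - 10*m^4 - 2*m^3 - 4*m^2 - 4*m - 6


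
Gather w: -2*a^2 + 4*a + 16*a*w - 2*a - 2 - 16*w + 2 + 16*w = -2*a^2 + 16*a*w + 2*a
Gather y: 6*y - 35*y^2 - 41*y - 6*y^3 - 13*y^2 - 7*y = -6*y^3 - 48*y^2 - 42*y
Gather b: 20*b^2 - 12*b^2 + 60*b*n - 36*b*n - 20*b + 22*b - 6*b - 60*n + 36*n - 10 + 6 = 8*b^2 + b*(24*n - 4) - 24*n - 4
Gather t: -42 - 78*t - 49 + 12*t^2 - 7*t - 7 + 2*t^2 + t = 14*t^2 - 84*t - 98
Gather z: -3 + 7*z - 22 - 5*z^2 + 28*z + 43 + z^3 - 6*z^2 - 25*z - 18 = z^3 - 11*z^2 + 10*z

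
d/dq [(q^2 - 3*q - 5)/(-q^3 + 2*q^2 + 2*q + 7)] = (q^4 - 6*q^3 - 7*q^2 + 34*q - 11)/(q^6 - 4*q^5 - 6*q^3 + 32*q^2 + 28*q + 49)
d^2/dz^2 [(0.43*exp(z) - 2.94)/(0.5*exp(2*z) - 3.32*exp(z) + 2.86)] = (0.1075*exp(4*z) - 2.2262*exp(3*z) + 10.9518*exp(2*z) - 11.50612*exp(z) - 24.39866)*exp(z)/(0.125*exp(6*z) - 2.49*exp(5*z) + 18.6786*exp(4*z) - 65.079968*exp(3*z) + 106.841592*exp(2*z) - 81.468816*exp(z) + 23.393656)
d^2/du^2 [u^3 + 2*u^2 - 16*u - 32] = 6*u + 4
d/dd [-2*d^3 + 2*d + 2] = 2 - 6*d^2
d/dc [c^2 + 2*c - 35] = 2*c + 2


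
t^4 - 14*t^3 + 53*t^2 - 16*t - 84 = (t - 7)*(t - 6)*(t - 2)*(t + 1)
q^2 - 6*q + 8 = (q - 4)*(q - 2)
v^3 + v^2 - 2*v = v*(v - 1)*(v + 2)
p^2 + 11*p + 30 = (p + 5)*(p + 6)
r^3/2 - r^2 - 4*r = r*(r/2 + 1)*(r - 4)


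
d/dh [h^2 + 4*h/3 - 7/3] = 2*h + 4/3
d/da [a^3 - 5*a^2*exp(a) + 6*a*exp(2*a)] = -5*a^2*exp(a) + 3*a^2 + 12*a*exp(2*a) - 10*a*exp(a) + 6*exp(2*a)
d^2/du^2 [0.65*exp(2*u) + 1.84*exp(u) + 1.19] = (2.6*exp(u) + 1.84)*exp(u)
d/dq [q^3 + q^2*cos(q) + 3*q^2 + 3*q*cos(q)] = -q^2*sin(q) + 3*q^2 - 3*q*sin(q) + 2*q*cos(q) + 6*q + 3*cos(q)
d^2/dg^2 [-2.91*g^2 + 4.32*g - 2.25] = -5.82000000000000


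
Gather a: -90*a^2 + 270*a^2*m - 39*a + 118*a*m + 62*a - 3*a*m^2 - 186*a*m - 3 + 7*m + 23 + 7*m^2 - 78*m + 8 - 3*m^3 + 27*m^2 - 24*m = a^2*(270*m - 90) + a*(-3*m^2 - 68*m + 23) - 3*m^3 + 34*m^2 - 95*m + 28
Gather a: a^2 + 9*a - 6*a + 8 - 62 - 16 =a^2 + 3*a - 70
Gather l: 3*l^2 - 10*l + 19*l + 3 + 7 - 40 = 3*l^2 + 9*l - 30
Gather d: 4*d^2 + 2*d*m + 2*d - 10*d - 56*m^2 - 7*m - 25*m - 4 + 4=4*d^2 + d*(2*m - 8) - 56*m^2 - 32*m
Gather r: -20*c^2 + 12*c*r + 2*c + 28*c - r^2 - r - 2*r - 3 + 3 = -20*c^2 + 30*c - r^2 + r*(12*c - 3)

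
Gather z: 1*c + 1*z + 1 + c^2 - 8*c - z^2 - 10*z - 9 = c^2 - 7*c - z^2 - 9*z - 8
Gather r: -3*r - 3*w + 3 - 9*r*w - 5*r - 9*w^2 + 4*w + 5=r*(-9*w - 8) - 9*w^2 + w + 8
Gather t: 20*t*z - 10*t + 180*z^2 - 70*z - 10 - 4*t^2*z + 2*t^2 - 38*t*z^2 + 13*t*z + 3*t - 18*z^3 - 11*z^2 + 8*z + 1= t^2*(2 - 4*z) + t*(-38*z^2 + 33*z - 7) - 18*z^3 + 169*z^2 - 62*z - 9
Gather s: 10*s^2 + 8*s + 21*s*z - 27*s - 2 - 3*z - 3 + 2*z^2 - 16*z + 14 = 10*s^2 + s*(21*z - 19) + 2*z^2 - 19*z + 9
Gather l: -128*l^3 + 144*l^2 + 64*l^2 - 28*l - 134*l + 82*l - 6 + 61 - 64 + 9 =-128*l^3 + 208*l^2 - 80*l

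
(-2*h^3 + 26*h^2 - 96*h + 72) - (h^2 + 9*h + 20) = -2*h^3 + 25*h^2 - 105*h + 52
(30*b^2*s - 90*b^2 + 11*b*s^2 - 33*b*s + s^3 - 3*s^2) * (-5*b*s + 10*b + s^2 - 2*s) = -150*b^3*s^2 + 750*b^3*s - 900*b^3 - 25*b^2*s^3 + 125*b^2*s^2 - 150*b^2*s + 6*b*s^4 - 30*b*s^3 + 36*b*s^2 + s^5 - 5*s^4 + 6*s^3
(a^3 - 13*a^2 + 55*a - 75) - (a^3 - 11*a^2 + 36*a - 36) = -2*a^2 + 19*a - 39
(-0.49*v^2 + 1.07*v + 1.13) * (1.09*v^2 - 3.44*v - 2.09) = -0.5341*v^4 + 2.8519*v^3 - 1.425*v^2 - 6.1235*v - 2.3617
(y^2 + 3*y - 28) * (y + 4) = y^3 + 7*y^2 - 16*y - 112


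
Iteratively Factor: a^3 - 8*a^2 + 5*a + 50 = (a - 5)*(a^2 - 3*a - 10) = (a - 5)*(a + 2)*(a - 5)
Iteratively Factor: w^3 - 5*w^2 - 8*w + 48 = (w - 4)*(w^2 - w - 12) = (w - 4)*(w + 3)*(w - 4)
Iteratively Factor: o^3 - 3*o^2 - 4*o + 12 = (o - 2)*(o^2 - o - 6) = (o - 2)*(o + 2)*(o - 3)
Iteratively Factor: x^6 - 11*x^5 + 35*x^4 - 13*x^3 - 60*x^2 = (x - 4)*(x^5 - 7*x^4 + 7*x^3 + 15*x^2) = x*(x - 4)*(x^4 - 7*x^3 + 7*x^2 + 15*x) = x*(x - 5)*(x - 4)*(x^3 - 2*x^2 - 3*x) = x*(x - 5)*(x - 4)*(x + 1)*(x^2 - 3*x) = x^2*(x - 5)*(x - 4)*(x + 1)*(x - 3)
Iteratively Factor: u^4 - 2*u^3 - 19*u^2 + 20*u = (u - 1)*(u^3 - u^2 - 20*u) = (u - 1)*(u + 4)*(u^2 - 5*u) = (u - 5)*(u - 1)*(u + 4)*(u)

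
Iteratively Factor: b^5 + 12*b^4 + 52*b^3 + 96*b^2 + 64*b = (b)*(b^4 + 12*b^3 + 52*b^2 + 96*b + 64) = b*(b + 2)*(b^3 + 10*b^2 + 32*b + 32) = b*(b + 2)*(b + 4)*(b^2 + 6*b + 8) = b*(b + 2)^2*(b + 4)*(b + 4)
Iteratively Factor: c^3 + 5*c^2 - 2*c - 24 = (c - 2)*(c^2 + 7*c + 12) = (c - 2)*(c + 3)*(c + 4)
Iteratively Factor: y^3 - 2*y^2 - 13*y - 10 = (y + 2)*(y^2 - 4*y - 5) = (y + 1)*(y + 2)*(y - 5)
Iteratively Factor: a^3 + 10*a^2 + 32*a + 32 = (a + 2)*(a^2 + 8*a + 16) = (a + 2)*(a + 4)*(a + 4)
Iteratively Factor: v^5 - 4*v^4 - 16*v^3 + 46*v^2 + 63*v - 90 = (v - 3)*(v^4 - v^3 - 19*v^2 - 11*v + 30) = (v - 3)*(v + 2)*(v^3 - 3*v^2 - 13*v + 15) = (v - 3)*(v + 2)*(v + 3)*(v^2 - 6*v + 5) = (v - 3)*(v - 1)*(v + 2)*(v + 3)*(v - 5)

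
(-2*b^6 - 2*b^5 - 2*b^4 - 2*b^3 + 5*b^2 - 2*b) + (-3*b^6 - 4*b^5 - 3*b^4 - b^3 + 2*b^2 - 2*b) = -5*b^6 - 6*b^5 - 5*b^4 - 3*b^3 + 7*b^2 - 4*b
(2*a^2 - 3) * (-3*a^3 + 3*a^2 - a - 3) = -6*a^5 + 6*a^4 + 7*a^3 - 15*a^2 + 3*a + 9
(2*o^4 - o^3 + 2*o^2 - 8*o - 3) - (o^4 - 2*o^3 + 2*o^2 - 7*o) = o^4 + o^3 - o - 3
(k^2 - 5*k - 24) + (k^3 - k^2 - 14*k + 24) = k^3 - 19*k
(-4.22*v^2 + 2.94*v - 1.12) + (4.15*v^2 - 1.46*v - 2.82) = -0.0699999999999994*v^2 + 1.48*v - 3.94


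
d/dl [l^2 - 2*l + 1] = 2*l - 2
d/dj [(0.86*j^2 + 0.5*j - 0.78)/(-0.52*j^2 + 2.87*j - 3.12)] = (2.7282*j^2 - 6.1776*j + 0.6786)/(0.2704*j^4 - 2.9848*j^3 + 11.4817*j^2 - 17.9088*j + 9.7344)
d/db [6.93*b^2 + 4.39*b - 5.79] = 13.86*b + 4.39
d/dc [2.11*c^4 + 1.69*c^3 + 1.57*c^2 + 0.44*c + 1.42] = 8.44*c^3 + 5.07*c^2 + 3.14*c + 0.44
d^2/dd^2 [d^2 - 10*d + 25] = 2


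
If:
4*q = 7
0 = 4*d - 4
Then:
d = 1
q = 7/4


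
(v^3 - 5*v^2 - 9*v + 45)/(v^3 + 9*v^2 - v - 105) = (v^2 - 2*v - 15)/(v^2 + 12*v + 35)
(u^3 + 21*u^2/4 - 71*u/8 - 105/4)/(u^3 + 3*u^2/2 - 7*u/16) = 2*(2*u^2 + 7*u - 30)/(u*(4*u - 1))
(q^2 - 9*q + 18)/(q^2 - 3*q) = (q - 6)/q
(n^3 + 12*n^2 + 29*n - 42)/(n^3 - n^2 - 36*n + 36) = (n + 7)/(n - 6)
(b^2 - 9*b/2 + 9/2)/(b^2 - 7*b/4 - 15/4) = 2*(2*b - 3)/(4*b + 5)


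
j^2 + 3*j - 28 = (j - 4)*(j + 7)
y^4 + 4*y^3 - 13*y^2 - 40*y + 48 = (y - 3)*(y - 1)*(y + 4)^2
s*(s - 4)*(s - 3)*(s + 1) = s^4 - 6*s^3 + 5*s^2 + 12*s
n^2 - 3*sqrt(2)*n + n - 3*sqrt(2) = (n + 1)*(n - 3*sqrt(2))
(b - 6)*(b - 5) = b^2 - 11*b + 30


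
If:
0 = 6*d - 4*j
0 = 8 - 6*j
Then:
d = 8/9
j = 4/3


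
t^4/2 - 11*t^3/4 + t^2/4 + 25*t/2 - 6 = (t/2 + 1)*(t - 4)*(t - 3)*(t - 1/2)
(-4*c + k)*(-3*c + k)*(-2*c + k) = -24*c^3 + 26*c^2*k - 9*c*k^2 + k^3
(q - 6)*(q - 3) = q^2 - 9*q + 18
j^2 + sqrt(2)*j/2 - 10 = (j - 2*sqrt(2))*(j + 5*sqrt(2)/2)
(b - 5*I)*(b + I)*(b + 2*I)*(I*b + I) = I*b^4 + 2*b^3 + I*b^3 + 2*b^2 + 13*I*b^2 - 10*b + 13*I*b - 10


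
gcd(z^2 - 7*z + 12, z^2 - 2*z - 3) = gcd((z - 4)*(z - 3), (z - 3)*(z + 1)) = z - 3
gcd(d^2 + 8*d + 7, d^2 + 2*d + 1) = d + 1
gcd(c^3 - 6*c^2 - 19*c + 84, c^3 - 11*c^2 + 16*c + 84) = c - 7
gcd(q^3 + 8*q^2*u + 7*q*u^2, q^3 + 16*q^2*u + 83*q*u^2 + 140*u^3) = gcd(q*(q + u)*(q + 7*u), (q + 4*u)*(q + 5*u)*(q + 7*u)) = q + 7*u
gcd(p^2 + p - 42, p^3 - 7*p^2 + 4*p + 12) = p - 6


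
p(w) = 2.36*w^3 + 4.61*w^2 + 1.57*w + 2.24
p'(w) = 7.08*w^2 + 9.22*w + 1.57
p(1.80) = 33.77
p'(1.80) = 41.11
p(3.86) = 212.72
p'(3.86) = 142.65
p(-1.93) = -0.58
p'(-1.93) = 10.15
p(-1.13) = 2.95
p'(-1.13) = 0.19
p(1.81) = 34.18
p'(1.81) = 41.45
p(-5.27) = -223.42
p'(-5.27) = 149.61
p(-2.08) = -2.32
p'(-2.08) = 13.02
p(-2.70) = -14.84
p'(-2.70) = 28.29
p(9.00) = 2110.22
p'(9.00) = 658.03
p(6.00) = 687.38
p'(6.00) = 311.77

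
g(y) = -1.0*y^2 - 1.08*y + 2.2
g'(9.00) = -19.08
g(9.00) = -88.52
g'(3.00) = -7.08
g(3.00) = -10.04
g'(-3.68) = 6.28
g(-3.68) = -7.37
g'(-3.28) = 5.48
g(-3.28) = -5.02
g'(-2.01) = 2.94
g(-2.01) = 0.33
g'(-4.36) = 7.64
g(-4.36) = -12.10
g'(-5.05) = 9.02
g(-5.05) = -17.85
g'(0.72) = -2.52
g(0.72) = 0.90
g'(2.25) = -5.58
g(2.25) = -5.29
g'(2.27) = -5.62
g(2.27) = -5.40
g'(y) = -2.0*y - 1.08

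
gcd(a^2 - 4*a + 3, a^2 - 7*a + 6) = a - 1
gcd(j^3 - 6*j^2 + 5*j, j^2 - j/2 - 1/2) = j - 1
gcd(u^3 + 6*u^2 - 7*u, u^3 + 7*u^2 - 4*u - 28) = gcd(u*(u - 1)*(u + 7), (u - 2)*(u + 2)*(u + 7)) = u + 7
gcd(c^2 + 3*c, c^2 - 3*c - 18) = c + 3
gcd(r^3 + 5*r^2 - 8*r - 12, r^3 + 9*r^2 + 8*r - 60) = r^2 + 4*r - 12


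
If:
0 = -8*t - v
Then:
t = -v/8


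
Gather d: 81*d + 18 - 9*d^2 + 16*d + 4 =-9*d^2 + 97*d + 22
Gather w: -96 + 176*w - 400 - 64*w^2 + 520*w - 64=-64*w^2 + 696*w - 560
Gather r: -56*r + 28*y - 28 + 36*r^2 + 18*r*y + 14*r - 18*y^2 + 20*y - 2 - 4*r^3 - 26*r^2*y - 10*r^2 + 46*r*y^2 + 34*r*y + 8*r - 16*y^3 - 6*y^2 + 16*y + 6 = -4*r^3 + r^2*(26 - 26*y) + r*(46*y^2 + 52*y - 34) - 16*y^3 - 24*y^2 + 64*y - 24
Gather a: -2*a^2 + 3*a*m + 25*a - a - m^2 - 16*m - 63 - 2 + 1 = -2*a^2 + a*(3*m + 24) - m^2 - 16*m - 64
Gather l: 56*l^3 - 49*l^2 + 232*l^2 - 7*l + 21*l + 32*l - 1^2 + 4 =56*l^3 + 183*l^2 + 46*l + 3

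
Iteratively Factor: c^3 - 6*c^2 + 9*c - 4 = (c - 1)*(c^2 - 5*c + 4) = (c - 1)^2*(c - 4)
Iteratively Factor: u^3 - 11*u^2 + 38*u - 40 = (u - 2)*(u^2 - 9*u + 20) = (u - 5)*(u - 2)*(u - 4)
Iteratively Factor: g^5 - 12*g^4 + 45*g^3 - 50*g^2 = (g - 2)*(g^4 - 10*g^3 + 25*g^2) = g*(g - 2)*(g^3 - 10*g^2 + 25*g) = g^2*(g - 2)*(g^2 - 10*g + 25) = g^2*(g - 5)*(g - 2)*(g - 5)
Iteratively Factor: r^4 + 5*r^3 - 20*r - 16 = (r + 1)*(r^3 + 4*r^2 - 4*r - 16) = (r + 1)*(r + 2)*(r^2 + 2*r - 8) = (r + 1)*(r + 2)*(r + 4)*(r - 2)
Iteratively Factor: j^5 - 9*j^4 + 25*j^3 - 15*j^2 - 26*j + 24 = (j - 2)*(j^4 - 7*j^3 + 11*j^2 + 7*j - 12) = (j - 4)*(j - 2)*(j^3 - 3*j^2 - j + 3) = (j - 4)*(j - 3)*(j - 2)*(j^2 - 1) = (j - 4)*(j - 3)*(j - 2)*(j - 1)*(j + 1)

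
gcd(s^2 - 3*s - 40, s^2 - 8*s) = s - 8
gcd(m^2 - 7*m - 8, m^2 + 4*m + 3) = m + 1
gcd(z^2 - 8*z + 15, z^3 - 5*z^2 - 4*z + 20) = z - 5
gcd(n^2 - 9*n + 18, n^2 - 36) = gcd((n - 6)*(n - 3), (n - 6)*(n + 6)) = n - 6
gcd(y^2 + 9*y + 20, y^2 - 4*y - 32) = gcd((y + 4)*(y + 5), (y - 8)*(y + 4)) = y + 4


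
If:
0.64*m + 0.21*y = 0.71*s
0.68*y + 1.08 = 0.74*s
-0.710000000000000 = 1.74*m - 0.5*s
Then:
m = -0.98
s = -2.00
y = -3.76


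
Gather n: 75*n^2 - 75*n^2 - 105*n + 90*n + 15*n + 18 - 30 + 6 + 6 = 0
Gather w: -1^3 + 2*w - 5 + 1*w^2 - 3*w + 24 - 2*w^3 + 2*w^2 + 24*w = -2*w^3 + 3*w^2 + 23*w + 18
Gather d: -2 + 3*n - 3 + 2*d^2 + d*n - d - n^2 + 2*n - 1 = 2*d^2 + d*(n - 1) - n^2 + 5*n - 6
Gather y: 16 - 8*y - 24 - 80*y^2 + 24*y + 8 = -80*y^2 + 16*y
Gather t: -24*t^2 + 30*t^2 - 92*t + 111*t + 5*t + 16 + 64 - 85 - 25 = 6*t^2 + 24*t - 30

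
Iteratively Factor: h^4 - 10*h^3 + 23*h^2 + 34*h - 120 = (h + 2)*(h^3 - 12*h^2 + 47*h - 60) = (h - 5)*(h + 2)*(h^2 - 7*h + 12) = (h - 5)*(h - 4)*(h + 2)*(h - 3)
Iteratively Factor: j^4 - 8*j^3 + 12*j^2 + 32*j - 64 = (j - 2)*(j^3 - 6*j^2 + 32) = (j - 4)*(j - 2)*(j^2 - 2*j - 8) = (j - 4)*(j - 2)*(j + 2)*(j - 4)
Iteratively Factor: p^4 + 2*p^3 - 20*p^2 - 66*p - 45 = (p - 5)*(p^3 + 7*p^2 + 15*p + 9) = (p - 5)*(p + 3)*(p^2 + 4*p + 3) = (p - 5)*(p + 1)*(p + 3)*(p + 3)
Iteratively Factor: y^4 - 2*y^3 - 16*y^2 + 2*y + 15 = (y - 1)*(y^3 - y^2 - 17*y - 15) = (y - 1)*(y + 1)*(y^2 - 2*y - 15) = (y - 1)*(y + 1)*(y + 3)*(y - 5)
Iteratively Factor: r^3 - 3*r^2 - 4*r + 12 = (r + 2)*(r^2 - 5*r + 6) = (r - 3)*(r + 2)*(r - 2)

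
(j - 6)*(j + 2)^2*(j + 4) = j^4 + 2*j^3 - 28*j^2 - 104*j - 96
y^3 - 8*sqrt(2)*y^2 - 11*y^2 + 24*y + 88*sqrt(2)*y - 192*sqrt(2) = (y - 8)*(y - 3)*(y - 8*sqrt(2))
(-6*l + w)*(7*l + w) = -42*l^2 + l*w + w^2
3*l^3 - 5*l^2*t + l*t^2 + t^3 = (-l + t)^2*(3*l + t)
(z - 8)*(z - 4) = z^2 - 12*z + 32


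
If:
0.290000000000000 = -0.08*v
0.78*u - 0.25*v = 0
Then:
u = -1.16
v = -3.62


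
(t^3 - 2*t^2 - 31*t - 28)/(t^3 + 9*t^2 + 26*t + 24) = (t^2 - 6*t - 7)/(t^2 + 5*t + 6)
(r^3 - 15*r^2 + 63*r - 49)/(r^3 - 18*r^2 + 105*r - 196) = (r - 1)/(r - 4)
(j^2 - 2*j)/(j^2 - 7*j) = (j - 2)/(j - 7)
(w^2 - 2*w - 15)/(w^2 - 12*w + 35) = (w + 3)/(w - 7)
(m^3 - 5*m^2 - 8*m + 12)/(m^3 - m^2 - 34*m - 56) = (m^2 - 7*m + 6)/(m^2 - 3*m - 28)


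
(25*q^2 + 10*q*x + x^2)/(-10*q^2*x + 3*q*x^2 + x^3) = (5*q + x)/(x*(-2*q + x))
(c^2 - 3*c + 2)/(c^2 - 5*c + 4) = (c - 2)/(c - 4)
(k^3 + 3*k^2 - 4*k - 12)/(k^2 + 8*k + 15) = (k^2 - 4)/(k + 5)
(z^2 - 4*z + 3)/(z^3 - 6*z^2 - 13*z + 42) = (z^2 - 4*z + 3)/(z^3 - 6*z^2 - 13*z + 42)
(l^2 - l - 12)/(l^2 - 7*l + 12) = (l + 3)/(l - 3)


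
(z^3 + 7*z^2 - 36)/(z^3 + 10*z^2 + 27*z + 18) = (z - 2)/(z + 1)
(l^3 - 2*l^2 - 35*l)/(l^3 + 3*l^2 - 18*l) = (l^2 - 2*l - 35)/(l^2 + 3*l - 18)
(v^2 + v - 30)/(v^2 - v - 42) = (v - 5)/(v - 7)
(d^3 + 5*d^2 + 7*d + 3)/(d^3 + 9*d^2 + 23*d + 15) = (d + 1)/(d + 5)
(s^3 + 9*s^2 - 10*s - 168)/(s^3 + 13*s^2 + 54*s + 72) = (s^2 + 3*s - 28)/(s^2 + 7*s + 12)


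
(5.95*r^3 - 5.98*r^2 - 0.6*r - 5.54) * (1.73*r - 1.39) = 10.2935*r^4 - 18.6159*r^3 + 7.2742*r^2 - 8.7502*r + 7.7006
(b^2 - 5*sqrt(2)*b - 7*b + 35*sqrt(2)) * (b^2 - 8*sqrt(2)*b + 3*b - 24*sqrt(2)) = b^4 - 13*sqrt(2)*b^3 - 4*b^3 + 59*b^2 + 52*sqrt(2)*b^2 - 320*b + 273*sqrt(2)*b - 1680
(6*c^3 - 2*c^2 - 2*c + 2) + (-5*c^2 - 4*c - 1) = 6*c^3 - 7*c^2 - 6*c + 1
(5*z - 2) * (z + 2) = 5*z^2 + 8*z - 4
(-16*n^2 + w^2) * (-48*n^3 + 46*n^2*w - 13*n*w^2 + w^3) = 768*n^5 - 736*n^4*w + 160*n^3*w^2 + 30*n^2*w^3 - 13*n*w^4 + w^5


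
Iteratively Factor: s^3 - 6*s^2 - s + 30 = (s - 3)*(s^2 - 3*s - 10) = (s - 3)*(s + 2)*(s - 5)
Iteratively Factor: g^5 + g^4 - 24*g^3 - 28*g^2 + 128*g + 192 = (g + 2)*(g^4 - g^3 - 22*g^2 + 16*g + 96) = (g - 3)*(g + 2)*(g^3 + 2*g^2 - 16*g - 32) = (g - 3)*(g + 2)*(g + 4)*(g^2 - 2*g - 8) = (g - 3)*(g + 2)^2*(g + 4)*(g - 4)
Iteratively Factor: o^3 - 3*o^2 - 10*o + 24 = (o - 2)*(o^2 - o - 12) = (o - 4)*(o - 2)*(o + 3)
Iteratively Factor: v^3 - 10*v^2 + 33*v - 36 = (v - 3)*(v^2 - 7*v + 12) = (v - 4)*(v - 3)*(v - 3)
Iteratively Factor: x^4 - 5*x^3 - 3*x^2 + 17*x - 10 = (x - 5)*(x^3 - 3*x + 2) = (x - 5)*(x - 1)*(x^2 + x - 2) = (x - 5)*(x - 1)*(x + 2)*(x - 1)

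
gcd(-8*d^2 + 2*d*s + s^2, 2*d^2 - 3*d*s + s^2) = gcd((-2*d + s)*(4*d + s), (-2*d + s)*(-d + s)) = -2*d + s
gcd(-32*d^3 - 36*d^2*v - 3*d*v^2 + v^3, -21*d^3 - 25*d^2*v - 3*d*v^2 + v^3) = d + v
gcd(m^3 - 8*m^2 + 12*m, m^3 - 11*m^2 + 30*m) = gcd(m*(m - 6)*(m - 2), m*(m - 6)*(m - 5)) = m^2 - 6*m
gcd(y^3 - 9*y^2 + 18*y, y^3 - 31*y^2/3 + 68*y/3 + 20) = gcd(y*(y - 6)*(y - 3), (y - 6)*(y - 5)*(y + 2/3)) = y - 6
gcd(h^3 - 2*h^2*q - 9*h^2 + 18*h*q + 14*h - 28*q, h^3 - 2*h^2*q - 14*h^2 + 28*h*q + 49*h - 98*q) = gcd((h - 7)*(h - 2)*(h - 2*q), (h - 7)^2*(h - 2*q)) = -h^2 + 2*h*q + 7*h - 14*q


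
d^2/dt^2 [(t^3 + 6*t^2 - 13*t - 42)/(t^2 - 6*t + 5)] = 12*(9*t^3 - 51*t^2 + 171*t - 257)/(t^6 - 18*t^5 + 123*t^4 - 396*t^3 + 615*t^2 - 450*t + 125)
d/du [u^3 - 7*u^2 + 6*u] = 3*u^2 - 14*u + 6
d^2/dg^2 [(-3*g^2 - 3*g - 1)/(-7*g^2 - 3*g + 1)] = 28*(6*g^3 + 15*g^2 + 9*g + 2)/(343*g^6 + 441*g^5 + 42*g^4 - 99*g^3 - 6*g^2 + 9*g - 1)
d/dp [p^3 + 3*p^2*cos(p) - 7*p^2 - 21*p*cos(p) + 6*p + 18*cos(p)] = -3*p^2*sin(p) + 3*p^2 + 21*p*sin(p) + 6*p*cos(p) - 14*p - 18*sin(p) - 21*cos(p) + 6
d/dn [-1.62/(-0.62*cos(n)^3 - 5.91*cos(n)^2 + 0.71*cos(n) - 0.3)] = (3.0132*cos(n)^2 + 19.1484*cos(n) - 1.1502)*sin(n)/(0.62*cos(n)^3 + 5.91*cos(n)^2 - 0.71*cos(n) + 0.3)^2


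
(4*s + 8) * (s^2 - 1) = 4*s^3 + 8*s^2 - 4*s - 8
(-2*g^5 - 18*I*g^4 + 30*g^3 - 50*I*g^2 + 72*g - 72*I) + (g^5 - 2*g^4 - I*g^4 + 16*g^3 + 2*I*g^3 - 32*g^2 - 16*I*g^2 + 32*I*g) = -g^5 - 2*g^4 - 19*I*g^4 + 46*g^3 + 2*I*g^3 - 32*g^2 - 66*I*g^2 + 72*g + 32*I*g - 72*I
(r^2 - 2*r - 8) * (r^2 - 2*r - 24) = r^4 - 4*r^3 - 28*r^2 + 64*r + 192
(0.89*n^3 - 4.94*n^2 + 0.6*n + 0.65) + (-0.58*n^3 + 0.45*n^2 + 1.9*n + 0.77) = 0.31*n^3 - 4.49*n^2 + 2.5*n + 1.42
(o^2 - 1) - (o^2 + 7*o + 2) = -7*o - 3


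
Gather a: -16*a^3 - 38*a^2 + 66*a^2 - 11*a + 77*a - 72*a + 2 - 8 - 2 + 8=-16*a^3 + 28*a^2 - 6*a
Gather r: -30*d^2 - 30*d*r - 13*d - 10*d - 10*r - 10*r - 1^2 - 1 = -30*d^2 - 23*d + r*(-30*d - 20) - 2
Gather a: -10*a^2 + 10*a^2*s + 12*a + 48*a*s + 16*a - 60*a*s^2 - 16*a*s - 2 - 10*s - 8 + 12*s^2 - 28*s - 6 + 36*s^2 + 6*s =a^2*(10*s - 10) + a*(-60*s^2 + 32*s + 28) + 48*s^2 - 32*s - 16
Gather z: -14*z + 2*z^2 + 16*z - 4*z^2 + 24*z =-2*z^2 + 26*z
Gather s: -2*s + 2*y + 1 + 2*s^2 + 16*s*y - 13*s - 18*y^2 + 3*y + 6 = 2*s^2 + s*(16*y - 15) - 18*y^2 + 5*y + 7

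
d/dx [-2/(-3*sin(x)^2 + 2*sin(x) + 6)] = 4*(1 - 3*sin(x))*cos(x)/(-3*sin(x)^2 + 2*sin(x) + 6)^2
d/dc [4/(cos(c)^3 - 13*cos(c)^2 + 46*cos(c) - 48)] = 4*(3*cos(c)^2 - 26*cos(c) + 46)*sin(c)/(cos(c)^3 - 13*cos(c)^2 + 46*cos(c) - 48)^2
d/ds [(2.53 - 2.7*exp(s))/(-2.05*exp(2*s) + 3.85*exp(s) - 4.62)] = (-5.535*exp(2*s) + 10.373*exp(s) + 2.7335)*exp(s)/(4.2025*exp(4*s) - 15.785*exp(3*s) + 33.7645*exp(2*s) - 35.574*exp(s) + 21.3444)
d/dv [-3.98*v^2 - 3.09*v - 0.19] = -7.96*v - 3.09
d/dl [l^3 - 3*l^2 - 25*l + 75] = 3*l^2 - 6*l - 25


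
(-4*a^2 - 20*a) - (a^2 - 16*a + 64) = -5*a^2 - 4*a - 64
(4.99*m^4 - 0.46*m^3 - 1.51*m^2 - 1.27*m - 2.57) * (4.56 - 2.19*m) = -10.9281*m^5 + 23.7618*m^4 + 1.2093*m^3 - 4.1043*m^2 - 0.1629*m - 11.7192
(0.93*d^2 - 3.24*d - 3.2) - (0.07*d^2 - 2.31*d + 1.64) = 0.86*d^2 - 0.93*d - 4.84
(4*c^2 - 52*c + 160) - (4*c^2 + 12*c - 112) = 272 - 64*c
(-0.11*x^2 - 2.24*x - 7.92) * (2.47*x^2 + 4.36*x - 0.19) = -0.2717*x^4 - 6.0124*x^3 - 29.3079*x^2 - 34.1056*x + 1.5048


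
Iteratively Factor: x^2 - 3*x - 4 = (x - 4)*(x + 1)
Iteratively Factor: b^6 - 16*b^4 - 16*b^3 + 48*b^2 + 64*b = (b)*(b^5 - 16*b^3 - 16*b^2 + 48*b + 64) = b*(b + 2)*(b^4 - 2*b^3 - 12*b^2 + 8*b + 32) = b*(b - 4)*(b + 2)*(b^3 + 2*b^2 - 4*b - 8) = b*(b - 4)*(b - 2)*(b + 2)*(b^2 + 4*b + 4) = b*(b - 4)*(b - 2)*(b + 2)^2*(b + 2)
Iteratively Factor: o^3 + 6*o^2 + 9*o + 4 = (o + 1)*(o^2 + 5*o + 4) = (o + 1)^2*(o + 4)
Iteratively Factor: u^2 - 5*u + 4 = (u - 1)*(u - 4)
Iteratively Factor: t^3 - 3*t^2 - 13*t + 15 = (t - 5)*(t^2 + 2*t - 3) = (t - 5)*(t - 1)*(t + 3)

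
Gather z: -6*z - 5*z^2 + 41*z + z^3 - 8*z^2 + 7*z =z^3 - 13*z^2 + 42*z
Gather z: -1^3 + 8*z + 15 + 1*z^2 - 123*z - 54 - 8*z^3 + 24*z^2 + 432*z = -8*z^3 + 25*z^2 + 317*z - 40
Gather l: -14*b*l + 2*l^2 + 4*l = 2*l^2 + l*(4 - 14*b)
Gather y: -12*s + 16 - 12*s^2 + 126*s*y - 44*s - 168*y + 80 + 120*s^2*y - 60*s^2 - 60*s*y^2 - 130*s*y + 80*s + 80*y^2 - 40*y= -72*s^2 + 24*s + y^2*(80 - 60*s) + y*(120*s^2 - 4*s - 208) + 96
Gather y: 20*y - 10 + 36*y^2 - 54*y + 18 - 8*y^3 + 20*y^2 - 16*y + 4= -8*y^3 + 56*y^2 - 50*y + 12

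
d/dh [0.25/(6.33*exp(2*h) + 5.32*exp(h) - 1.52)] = (-3.165*exp(h) - 1.33)*exp(h)/(6.33*exp(2*h) + 5.32*exp(h) - 1.52)^2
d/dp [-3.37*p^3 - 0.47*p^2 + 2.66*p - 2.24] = -10.11*p^2 - 0.94*p + 2.66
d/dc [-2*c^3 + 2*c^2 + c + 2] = -6*c^2 + 4*c + 1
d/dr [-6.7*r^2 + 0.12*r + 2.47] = 0.12 - 13.4*r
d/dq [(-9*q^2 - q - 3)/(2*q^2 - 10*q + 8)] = (46*q^2 - 66*q - 19)/(2*(q^4 - 10*q^3 + 33*q^2 - 40*q + 16))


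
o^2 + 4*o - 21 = (o - 3)*(o + 7)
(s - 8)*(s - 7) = s^2 - 15*s + 56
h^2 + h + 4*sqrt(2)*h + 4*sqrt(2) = (h + 1)*(h + 4*sqrt(2))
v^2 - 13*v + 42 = (v - 7)*(v - 6)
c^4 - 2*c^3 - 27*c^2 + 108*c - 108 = (c - 3)^2*(c - 2)*(c + 6)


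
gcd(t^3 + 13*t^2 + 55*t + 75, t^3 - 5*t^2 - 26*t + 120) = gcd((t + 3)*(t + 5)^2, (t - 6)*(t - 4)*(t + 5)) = t + 5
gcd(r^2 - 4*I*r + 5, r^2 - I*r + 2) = r + I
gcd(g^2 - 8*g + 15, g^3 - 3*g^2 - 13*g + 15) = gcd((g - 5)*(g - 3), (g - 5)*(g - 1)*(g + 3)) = g - 5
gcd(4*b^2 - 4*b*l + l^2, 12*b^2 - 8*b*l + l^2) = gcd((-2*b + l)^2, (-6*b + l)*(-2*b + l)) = 2*b - l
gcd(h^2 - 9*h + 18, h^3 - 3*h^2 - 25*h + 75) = h - 3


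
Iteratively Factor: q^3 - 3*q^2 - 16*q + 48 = (q - 4)*(q^2 + q - 12) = (q - 4)*(q - 3)*(q + 4)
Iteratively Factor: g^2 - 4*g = (g - 4)*(g)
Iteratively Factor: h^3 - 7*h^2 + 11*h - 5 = (h - 1)*(h^2 - 6*h + 5) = (h - 5)*(h - 1)*(h - 1)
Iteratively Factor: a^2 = (a)*(a)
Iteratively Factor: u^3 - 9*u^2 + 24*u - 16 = (u - 4)*(u^2 - 5*u + 4) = (u - 4)*(u - 1)*(u - 4)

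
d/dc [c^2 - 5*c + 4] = 2*c - 5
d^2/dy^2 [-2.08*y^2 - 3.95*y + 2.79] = -4.16000000000000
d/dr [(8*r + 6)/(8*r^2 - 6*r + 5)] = 4*(-16*r^2 - 24*r + 19)/(64*r^4 - 96*r^3 + 116*r^2 - 60*r + 25)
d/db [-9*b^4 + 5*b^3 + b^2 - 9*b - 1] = -36*b^3 + 15*b^2 + 2*b - 9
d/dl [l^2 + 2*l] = 2*l + 2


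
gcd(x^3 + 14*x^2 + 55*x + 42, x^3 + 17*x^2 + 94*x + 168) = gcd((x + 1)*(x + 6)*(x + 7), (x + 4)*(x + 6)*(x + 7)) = x^2 + 13*x + 42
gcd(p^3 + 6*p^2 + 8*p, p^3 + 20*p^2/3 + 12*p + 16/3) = p^2 + 6*p + 8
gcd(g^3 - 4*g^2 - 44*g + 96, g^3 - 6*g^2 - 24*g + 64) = g^2 - 10*g + 16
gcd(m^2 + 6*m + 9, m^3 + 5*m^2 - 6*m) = 1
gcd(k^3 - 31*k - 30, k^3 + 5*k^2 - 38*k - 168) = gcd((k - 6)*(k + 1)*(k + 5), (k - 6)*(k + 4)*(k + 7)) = k - 6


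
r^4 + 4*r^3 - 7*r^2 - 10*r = r*(r - 2)*(r + 1)*(r + 5)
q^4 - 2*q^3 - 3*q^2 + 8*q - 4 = (q - 2)*(q - 1)^2*(q + 2)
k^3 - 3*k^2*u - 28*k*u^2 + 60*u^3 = (k - 6*u)*(k - 2*u)*(k + 5*u)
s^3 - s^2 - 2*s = s*(s - 2)*(s + 1)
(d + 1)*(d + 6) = d^2 + 7*d + 6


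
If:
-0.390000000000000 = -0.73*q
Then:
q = 0.53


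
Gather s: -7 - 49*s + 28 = 21 - 49*s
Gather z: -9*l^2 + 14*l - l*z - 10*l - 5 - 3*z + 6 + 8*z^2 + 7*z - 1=-9*l^2 + 4*l + 8*z^2 + z*(4 - l)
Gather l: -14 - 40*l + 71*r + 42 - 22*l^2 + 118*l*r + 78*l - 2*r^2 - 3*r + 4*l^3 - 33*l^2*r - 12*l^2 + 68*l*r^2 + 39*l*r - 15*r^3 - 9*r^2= 4*l^3 + l^2*(-33*r - 34) + l*(68*r^2 + 157*r + 38) - 15*r^3 - 11*r^2 + 68*r + 28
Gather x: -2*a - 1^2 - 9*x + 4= -2*a - 9*x + 3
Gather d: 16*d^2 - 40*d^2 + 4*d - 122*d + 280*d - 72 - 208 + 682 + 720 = -24*d^2 + 162*d + 1122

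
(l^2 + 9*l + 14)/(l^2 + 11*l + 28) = (l + 2)/(l + 4)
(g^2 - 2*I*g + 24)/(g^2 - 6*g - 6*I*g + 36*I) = (g + 4*I)/(g - 6)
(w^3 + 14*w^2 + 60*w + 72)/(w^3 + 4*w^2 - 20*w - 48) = (w + 6)/(w - 4)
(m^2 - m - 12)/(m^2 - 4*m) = (m + 3)/m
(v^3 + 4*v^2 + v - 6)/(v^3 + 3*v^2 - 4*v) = (v^2 + 5*v + 6)/(v*(v + 4))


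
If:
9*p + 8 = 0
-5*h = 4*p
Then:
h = 32/45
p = -8/9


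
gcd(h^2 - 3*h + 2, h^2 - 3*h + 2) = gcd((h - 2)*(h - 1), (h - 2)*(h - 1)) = h^2 - 3*h + 2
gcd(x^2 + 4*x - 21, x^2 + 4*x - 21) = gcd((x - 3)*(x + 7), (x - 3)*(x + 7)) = x^2 + 4*x - 21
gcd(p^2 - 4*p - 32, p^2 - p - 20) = p + 4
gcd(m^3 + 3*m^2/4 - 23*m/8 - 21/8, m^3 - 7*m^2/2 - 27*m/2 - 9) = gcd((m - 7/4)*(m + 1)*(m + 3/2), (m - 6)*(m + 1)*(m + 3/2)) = m^2 + 5*m/2 + 3/2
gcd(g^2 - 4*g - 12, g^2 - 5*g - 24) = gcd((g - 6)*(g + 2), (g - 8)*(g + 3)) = 1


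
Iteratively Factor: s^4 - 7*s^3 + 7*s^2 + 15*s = (s)*(s^3 - 7*s^2 + 7*s + 15) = s*(s + 1)*(s^2 - 8*s + 15) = s*(s - 3)*(s + 1)*(s - 5)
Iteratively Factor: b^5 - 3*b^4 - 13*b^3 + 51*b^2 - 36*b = (b - 3)*(b^4 - 13*b^2 + 12*b) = (b - 3)*(b - 1)*(b^3 + b^2 - 12*b) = (b - 3)^2*(b - 1)*(b^2 + 4*b) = b*(b - 3)^2*(b - 1)*(b + 4)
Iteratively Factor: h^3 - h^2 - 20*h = (h)*(h^2 - h - 20) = h*(h + 4)*(h - 5)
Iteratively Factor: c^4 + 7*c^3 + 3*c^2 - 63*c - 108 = (c + 3)*(c^3 + 4*c^2 - 9*c - 36) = (c + 3)*(c + 4)*(c^2 - 9) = (c + 3)^2*(c + 4)*(c - 3)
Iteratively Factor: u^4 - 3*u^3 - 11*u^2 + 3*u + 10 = (u - 1)*(u^3 - 2*u^2 - 13*u - 10) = (u - 1)*(u + 1)*(u^2 - 3*u - 10) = (u - 1)*(u + 1)*(u + 2)*(u - 5)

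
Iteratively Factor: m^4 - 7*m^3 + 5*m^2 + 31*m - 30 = (m - 5)*(m^3 - 2*m^2 - 5*m + 6) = (m - 5)*(m - 3)*(m^2 + m - 2) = (m - 5)*(m - 3)*(m - 1)*(m + 2)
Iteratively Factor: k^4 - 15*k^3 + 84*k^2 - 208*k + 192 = (k - 3)*(k^3 - 12*k^2 + 48*k - 64) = (k - 4)*(k - 3)*(k^2 - 8*k + 16) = (k - 4)^2*(k - 3)*(k - 4)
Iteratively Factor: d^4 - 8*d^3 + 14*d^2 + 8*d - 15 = (d + 1)*(d^3 - 9*d^2 + 23*d - 15) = (d - 5)*(d + 1)*(d^2 - 4*d + 3) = (d - 5)*(d - 1)*(d + 1)*(d - 3)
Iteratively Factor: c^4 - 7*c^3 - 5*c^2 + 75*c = (c + 3)*(c^3 - 10*c^2 + 25*c) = c*(c + 3)*(c^2 - 10*c + 25) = c*(c - 5)*(c + 3)*(c - 5)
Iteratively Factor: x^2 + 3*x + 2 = (x + 1)*(x + 2)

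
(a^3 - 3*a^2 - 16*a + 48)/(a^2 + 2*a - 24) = (a^2 + a - 12)/(a + 6)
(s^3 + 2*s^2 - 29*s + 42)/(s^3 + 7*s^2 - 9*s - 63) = (s - 2)/(s + 3)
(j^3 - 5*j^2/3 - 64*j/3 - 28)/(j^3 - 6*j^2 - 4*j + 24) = (j + 7/3)/(j - 2)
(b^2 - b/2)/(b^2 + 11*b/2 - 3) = b/(b + 6)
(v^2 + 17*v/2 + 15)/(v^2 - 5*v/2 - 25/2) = (v + 6)/(v - 5)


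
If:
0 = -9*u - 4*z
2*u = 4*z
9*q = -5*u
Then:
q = 0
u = 0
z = 0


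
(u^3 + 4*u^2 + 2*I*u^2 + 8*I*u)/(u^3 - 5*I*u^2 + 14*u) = (u + 4)/(u - 7*I)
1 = 1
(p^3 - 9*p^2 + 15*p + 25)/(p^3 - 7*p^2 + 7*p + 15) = (p - 5)/(p - 3)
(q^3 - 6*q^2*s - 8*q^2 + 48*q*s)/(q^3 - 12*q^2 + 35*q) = (q^2 - 6*q*s - 8*q + 48*s)/(q^2 - 12*q + 35)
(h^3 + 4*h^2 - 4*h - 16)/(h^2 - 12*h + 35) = (h^3 + 4*h^2 - 4*h - 16)/(h^2 - 12*h + 35)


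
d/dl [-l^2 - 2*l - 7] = -2*l - 2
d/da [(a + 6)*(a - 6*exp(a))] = a - (a + 6)*(6*exp(a) - 1) - 6*exp(a)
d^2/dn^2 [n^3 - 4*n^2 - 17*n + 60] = 6*n - 8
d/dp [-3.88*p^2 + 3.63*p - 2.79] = 3.63 - 7.76*p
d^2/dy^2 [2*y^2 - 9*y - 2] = 4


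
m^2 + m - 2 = (m - 1)*(m + 2)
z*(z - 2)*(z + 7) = z^3 + 5*z^2 - 14*z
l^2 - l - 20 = (l - 5)*(l + 4)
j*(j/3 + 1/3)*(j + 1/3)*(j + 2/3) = j^4/3 + 2*j^3/3 + 11*j^2/27 + 2*j/27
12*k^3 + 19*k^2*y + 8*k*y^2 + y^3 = (k + y)*(3*k + y)*(4*k + y)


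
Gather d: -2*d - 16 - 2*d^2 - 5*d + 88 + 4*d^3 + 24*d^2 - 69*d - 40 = 4*d^3 + 22*d^2 - 76*d + 32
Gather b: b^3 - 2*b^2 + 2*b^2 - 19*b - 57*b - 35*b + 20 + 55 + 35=b^3 - 111*b + 110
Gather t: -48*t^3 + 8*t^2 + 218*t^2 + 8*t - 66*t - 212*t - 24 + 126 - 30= -48*t^3 + 226*t^2 - 270*t + 72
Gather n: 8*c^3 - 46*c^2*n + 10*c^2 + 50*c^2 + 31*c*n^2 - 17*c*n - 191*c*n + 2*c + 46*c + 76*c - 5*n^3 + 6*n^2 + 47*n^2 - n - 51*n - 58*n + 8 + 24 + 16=8*c^3 + 60*c^2 + 124*c - 5*n^3 + n^2*(31*c + 53) + n*(-46*c^2 - 208*c - 110) + 48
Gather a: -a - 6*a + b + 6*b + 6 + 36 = -7*a + 7*b + 42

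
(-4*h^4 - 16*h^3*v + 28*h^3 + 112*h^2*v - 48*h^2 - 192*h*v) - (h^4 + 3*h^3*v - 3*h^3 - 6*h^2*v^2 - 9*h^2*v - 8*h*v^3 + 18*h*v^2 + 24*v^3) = -5*h^4 - 19*h^3*v + 31*h^3 + 6*h^2*v^2 + 121*h^2*v - 48*h^2 + 8*h*v^3 - 18*h*v^2 - 192*h*v - 24*v^3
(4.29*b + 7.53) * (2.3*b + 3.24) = 9.867*b^2 + 31.2186*b + 24.3972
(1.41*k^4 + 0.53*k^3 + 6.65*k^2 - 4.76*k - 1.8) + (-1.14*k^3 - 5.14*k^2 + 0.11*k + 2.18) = 1.41*k^4 - 0.61*k^3 + 1.51*k^2 - 4.65*k + 0.38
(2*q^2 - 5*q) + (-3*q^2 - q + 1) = -q^2 - 6*q + 1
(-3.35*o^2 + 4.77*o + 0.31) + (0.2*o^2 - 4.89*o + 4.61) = -3.15*o^2 - 0.12*o + 4.92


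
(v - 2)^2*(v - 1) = v^3 - 5*v^2 + 8*v - 4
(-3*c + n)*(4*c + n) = -12*c^2 + c*n + n^2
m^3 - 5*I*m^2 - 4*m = m*(m - 4*I)*(m - I)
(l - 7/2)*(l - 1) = l^2 - 9*l/2 + 7/2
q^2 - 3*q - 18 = (q - 6)*(q + 3)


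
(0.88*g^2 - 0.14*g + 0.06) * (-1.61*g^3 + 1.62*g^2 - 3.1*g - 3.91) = -1.4168*g^5 + 1.651*g^4 - 3.0514*g^3 - 2.9096*g^2 + 0.3614*g - 0.2346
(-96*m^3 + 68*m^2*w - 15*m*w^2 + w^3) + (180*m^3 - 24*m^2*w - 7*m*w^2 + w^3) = 84*m^3 + 44*m^2*w - 22*m*w^2 + 2*w^3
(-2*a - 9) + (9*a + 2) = 7*a - 7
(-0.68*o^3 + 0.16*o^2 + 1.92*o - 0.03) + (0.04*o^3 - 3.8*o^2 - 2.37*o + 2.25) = -0.64*o^3 - 3.64*o^2 - 0.45*o + 2.22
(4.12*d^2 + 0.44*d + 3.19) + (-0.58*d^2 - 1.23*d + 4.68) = 3.54*d^2 - 0.79*d + 7.87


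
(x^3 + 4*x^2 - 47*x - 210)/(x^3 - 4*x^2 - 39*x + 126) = (x + 5)/(x - 3)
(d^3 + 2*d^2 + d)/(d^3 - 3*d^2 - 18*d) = (d^2 + 2*d + 1)/(d^2 - 3*d - 18)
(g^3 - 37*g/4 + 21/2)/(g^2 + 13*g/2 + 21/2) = (g^2 - 7*g/2 + 3)/(g + 3)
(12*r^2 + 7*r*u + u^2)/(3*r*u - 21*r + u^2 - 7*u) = (4*r + u)/(u - 7)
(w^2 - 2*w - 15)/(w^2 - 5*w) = (w + 3)/w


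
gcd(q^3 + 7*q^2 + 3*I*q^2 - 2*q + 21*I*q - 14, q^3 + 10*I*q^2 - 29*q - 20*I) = q + I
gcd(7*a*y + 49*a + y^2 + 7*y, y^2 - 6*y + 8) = 1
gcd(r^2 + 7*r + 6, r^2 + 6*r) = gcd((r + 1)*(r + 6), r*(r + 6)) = r + 6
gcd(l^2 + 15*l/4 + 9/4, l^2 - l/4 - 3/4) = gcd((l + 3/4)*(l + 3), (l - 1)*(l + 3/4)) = l + 3/4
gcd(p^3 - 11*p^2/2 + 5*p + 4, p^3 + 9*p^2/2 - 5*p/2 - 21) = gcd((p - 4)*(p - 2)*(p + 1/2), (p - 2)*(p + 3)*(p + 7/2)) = p - 2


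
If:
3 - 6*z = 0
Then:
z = 1/2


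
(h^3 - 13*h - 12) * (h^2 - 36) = h^5 - 49*h^3 - 12*h^2 + 468*h + 432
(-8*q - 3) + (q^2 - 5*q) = q^2 - 13*q - 3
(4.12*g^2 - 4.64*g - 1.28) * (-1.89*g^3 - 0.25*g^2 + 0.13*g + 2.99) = -7.7868*g^5 + 7.7396*g^4 + 4.1148*g^3 + 12.0356*g^2 - 14.04*g - 3.8272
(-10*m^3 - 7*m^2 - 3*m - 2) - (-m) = -10*m^3 - 7*m^2 - 2*m - 2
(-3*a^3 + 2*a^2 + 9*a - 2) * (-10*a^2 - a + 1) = 30*a^5 - 17*a^4 - 95*a^3 + 13*a^2 + 11*a - 2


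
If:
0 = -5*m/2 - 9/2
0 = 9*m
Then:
No Solution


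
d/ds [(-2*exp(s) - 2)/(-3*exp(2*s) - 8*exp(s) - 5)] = -6*exp(s)/(9*exp(2*s) + 30*exp(s) + 25)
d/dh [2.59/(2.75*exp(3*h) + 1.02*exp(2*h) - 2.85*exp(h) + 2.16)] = (-21.3675*exp(2*h) - 5.2836*exp(h) + 7.3815)*exp(h)/(2.75*exp(3*h) + 1.02*exp(2*h) - 2.85*exp(h) + 2.16)^2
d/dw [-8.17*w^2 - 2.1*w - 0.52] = -16.34*w - 2.1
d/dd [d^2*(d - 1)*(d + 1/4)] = d*(16*d^2 - 9*d - 2)/4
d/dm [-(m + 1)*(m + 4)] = -2*m - 5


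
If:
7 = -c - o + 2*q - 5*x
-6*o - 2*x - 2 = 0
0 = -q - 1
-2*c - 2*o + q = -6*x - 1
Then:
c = -41/12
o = 1/24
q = -1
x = -9/8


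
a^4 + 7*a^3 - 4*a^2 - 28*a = a*(a - 2)*(a + 2)*(a + 7)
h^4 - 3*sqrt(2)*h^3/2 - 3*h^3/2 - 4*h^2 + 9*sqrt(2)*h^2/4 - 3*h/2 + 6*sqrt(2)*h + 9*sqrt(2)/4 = (h - 3)*(h + 1/2)*(h + 1)*(h - 3*sqrt(2)/2)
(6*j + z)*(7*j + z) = 42*j^2 + 13*j*z + z^2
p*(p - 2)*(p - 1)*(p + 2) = p^4 - p^3 - 4*p^2 + 4*p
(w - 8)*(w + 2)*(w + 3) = w^3 - 3*w^2 - 34*w - 48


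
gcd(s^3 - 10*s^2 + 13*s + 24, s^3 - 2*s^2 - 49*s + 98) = 1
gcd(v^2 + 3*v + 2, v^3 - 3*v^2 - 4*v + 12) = v + 2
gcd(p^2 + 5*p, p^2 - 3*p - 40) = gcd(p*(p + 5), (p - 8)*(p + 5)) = p + 5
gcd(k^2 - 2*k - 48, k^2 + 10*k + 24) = k + 6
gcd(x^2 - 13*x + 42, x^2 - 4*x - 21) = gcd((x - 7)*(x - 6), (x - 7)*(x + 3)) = x - 7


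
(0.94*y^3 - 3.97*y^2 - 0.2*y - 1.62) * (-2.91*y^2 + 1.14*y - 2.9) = -2.7354*y^5 + 12.6243*y^4 - 6.6698*y^3 + 15.9992*y^2 - 1.2668*y + 4.698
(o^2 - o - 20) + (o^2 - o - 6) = 2*o^2 - 2*o - 26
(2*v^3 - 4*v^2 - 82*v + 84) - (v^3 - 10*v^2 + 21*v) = v^3 + 6*v^2 - 103*v + 84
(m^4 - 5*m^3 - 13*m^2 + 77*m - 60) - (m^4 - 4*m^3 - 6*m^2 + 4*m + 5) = -m^3 - 7*m^2 + 73*m - 65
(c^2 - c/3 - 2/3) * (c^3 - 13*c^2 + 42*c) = c^5 - 40*c^4/3 + 137*c^3/3 - 16*c^2/3 - 28*c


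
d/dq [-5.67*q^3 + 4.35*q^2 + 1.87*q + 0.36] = -17.01*q^2 + 8.7*q + 1.87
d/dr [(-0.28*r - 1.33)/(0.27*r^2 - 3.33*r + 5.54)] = (0.0756*r^2 + 0.7182*r - 5.9801)/(0.0729*r^4 - 1.7982*r^3 + 14.0805*r^2 - 36.8964*r + 30.6916)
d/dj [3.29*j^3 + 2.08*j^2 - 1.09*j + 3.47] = 9.87*j^2 + 4.16*j - 1.09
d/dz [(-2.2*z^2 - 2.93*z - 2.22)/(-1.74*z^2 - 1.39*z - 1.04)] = (-2.0402*z^2 - 3.1496*z - 0.0385999999999997)/(3.0276*z^4 + 4.8372*z^3 + 5.5513*z^2 + 2.8912*z + 1.0816)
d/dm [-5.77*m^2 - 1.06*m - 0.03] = -11.54*m - 1.06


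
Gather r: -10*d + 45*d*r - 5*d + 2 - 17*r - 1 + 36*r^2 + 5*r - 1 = -15*d + 36*r^2 + r*(45*d - 12)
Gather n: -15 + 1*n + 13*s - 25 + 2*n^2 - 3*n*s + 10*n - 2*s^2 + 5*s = 2*n^2 + n*(11 - 3*s) - 2*s^2 + 18*s - 40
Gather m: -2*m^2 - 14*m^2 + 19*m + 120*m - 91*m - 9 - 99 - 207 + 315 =-16*m^2 + 48*m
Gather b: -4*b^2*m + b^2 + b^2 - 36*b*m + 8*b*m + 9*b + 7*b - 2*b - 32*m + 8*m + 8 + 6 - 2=b^2*(2 - 4*m) + b*(14 - 28*m) - 24*m + 12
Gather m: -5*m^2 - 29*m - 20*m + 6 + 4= -5*m^2 - 49*m + 10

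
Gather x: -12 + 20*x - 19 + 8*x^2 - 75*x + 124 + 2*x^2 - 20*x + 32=10*x^2 - 75*x + 125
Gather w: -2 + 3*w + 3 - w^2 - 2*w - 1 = -w^2 + w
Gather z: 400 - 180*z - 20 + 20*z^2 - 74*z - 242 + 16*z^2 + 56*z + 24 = 36*z^2 - 198*z + 162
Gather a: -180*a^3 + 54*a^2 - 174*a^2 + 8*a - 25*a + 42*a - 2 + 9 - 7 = -180*a^3 - 120*a^2 + 25*a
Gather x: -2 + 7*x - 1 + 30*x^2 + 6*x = 30*x^2 + 13*x - 3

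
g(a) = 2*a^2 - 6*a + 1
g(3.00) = 1.00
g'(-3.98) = -21.92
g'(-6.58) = -32.32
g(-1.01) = 9.10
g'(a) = 4*a - 6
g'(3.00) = 6.00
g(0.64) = -2.02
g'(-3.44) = -19.76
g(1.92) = -3.15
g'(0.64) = -3.44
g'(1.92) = 1.68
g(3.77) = 6.81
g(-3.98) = 56.56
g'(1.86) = 1.44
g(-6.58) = 127.07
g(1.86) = -3.24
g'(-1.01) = -10.04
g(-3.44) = 45.31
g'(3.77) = 9.08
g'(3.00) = 6.00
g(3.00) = 1.00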